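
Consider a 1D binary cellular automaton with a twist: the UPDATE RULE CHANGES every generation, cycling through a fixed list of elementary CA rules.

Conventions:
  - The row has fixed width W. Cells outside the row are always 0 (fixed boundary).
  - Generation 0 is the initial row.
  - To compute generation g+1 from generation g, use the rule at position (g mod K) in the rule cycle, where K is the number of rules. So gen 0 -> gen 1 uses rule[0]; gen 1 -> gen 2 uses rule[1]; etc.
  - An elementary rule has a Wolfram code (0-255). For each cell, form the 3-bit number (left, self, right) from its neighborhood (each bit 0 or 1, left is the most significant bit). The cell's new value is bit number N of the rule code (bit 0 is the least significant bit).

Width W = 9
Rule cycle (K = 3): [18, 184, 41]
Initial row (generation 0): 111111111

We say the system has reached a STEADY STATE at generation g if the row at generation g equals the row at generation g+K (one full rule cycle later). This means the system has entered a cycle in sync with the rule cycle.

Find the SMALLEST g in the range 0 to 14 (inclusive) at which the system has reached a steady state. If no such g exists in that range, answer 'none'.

Answer: 0

Derivation:
Gen 0: 111111111
Gen 1 (rule 18): 000000000
Gen 2 (rule 184): 000000000
Gen 3 (rule 41): 111111111
Gen 4 (rule 18): 000000000
Gen 5 (rule 184): 000000000
Gen 6 (rule 41): 111111111
Gen 7 (rule 18): 000000000
Gen 8 (rule 184): 000000000
Gen 9 (rule 41): 111111111
Gen 10 (rule 18): 000000000
Gen 11 (rule 184): 000000000
Gen 12 (rule 41): 111111111
Gen 13 (rule 18): 000000000
Gen 14 (rule 184): 000000000
Gen 15 (rule 41): 111111111
Gen 16 (rule 18): 000000000
Gen 17 (rule 184): 000000000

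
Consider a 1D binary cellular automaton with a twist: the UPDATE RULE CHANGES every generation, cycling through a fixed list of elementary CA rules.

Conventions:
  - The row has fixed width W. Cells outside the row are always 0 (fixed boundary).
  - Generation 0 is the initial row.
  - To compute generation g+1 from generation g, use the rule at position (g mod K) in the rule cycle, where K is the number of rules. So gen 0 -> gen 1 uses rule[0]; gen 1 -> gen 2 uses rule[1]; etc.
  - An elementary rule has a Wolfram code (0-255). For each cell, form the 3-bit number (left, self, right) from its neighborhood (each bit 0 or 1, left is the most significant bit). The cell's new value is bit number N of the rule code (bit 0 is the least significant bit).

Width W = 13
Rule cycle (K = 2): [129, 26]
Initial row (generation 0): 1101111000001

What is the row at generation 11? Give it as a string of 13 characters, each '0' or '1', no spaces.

Answer: 1100000111111

Derivation:
Gen 0: 1101111000001
Gen 1 (rule 129): 0000110011100
Gen 2 (rule 26): 0001101110010
Gen 3 (rule 129): 1100000100000
Gen 4 (rule 26): 1010001010000
Gen 5 (rule 129): 0000100000111
Gen 6 (rule 26): 0001010001100
Gen 7 (rule 129): 1100000100001
Gen 8 (rule 26): 1010001010010
Gen 9 (rule 129): 0000100000000
Gen 10 (rule 26): 0001010000000
Gen 11 (rule 129): 1100000111111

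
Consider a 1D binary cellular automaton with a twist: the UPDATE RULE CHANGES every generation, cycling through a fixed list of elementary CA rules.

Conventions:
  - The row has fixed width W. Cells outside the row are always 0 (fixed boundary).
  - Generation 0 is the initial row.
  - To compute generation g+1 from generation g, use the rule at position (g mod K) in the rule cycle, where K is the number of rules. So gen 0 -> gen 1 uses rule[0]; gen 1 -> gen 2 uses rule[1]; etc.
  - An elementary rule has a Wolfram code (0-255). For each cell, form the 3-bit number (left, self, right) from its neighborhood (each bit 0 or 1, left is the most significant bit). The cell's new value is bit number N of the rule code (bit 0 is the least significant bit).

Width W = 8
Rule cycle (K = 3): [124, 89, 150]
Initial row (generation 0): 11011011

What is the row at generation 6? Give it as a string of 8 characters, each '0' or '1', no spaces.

Gen 0: 11011011
Gen 1 (rule 124): 11111111
Gen 2 (rule 89): 10000001
Gen 3 (rule 150): 11000011
Gen 4 (rule 124): 11100011
Gen 5 (rule 89): 10111011
Gen 6 (rule 150): 10010000

Answer: 10010000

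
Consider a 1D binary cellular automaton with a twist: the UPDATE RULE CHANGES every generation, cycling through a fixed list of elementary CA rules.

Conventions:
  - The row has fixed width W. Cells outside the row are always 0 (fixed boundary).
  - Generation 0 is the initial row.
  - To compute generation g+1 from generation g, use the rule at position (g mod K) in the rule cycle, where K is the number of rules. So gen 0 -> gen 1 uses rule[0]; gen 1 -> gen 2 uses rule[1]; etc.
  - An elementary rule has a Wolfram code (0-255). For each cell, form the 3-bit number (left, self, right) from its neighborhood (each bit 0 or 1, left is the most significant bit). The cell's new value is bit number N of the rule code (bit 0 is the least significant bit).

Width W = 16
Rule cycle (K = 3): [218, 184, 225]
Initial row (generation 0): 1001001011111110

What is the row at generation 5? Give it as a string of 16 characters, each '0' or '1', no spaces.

Gen 0: 1001001011111110
Gen 1 (rule 218): 0110110011111111
Gen 2 (rule 184): 0101101011111110
Gen 3 (rule 225): 0010110101111110
Gen 4 (rule 218): 0100110001111111
Gen 5 (rule 184): 0010101001111110

Answer: 0010101001111110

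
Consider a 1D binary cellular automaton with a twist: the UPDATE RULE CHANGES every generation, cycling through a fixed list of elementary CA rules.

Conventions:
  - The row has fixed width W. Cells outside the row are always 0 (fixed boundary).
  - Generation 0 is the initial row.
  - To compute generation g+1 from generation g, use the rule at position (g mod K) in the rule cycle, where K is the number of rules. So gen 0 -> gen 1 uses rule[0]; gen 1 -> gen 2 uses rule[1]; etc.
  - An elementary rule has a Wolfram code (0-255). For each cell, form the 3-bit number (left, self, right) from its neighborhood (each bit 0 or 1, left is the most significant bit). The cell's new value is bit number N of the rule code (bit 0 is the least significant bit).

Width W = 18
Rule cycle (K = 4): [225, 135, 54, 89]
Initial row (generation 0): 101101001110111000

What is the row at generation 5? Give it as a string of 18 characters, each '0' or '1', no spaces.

Gen 0: 101101001110111000
Gen 1 (rule 225): 010110000111011011
Gen 2 (rule 135): 110000111010000000
Gen 3 (rule 54): 001001000111000000
Gen 4 (rule 89): 100100110101111111
Gen 5 (rule 225): 000000011010111111

Answer: 000000011010111111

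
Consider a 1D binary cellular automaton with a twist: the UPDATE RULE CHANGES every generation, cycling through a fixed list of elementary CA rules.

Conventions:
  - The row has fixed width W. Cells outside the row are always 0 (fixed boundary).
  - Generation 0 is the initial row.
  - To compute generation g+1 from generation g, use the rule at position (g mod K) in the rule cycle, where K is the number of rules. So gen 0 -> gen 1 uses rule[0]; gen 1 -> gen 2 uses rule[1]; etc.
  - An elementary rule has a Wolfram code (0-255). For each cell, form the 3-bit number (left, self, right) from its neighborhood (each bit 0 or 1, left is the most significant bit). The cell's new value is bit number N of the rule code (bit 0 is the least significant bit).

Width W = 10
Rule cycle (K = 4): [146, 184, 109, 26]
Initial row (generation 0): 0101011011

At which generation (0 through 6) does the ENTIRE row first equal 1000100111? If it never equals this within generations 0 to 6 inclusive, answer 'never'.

Answer: never

Derivation:
Gen 0: 0101011011
Gen 1 (rule 146): 1000000000
Gen 2 (rule 184): 0100000000
Gen 3 (rule 109): 0101111111
Gen 4 (rule 26): 1001000000
Gen 5 (rule 146): 0110100000
Gen 6 (rule 184): 0101010000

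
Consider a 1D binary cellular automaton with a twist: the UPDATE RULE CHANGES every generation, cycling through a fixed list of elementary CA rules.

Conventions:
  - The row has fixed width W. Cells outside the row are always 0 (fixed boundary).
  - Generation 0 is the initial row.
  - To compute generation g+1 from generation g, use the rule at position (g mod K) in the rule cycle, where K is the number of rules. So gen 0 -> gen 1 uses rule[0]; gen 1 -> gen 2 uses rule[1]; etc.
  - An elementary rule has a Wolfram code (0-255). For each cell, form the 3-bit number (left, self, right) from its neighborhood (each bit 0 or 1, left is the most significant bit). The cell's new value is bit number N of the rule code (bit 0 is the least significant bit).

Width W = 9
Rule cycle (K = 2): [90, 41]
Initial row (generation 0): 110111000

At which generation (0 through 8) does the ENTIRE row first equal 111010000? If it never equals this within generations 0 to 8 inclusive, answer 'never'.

Answer: 4

Derivation:
Gen 0: 110111000
Gen 1 (rule 90): 110101100
Gen 2 (rule 41): 101011001
Gen 3 (rule 90): 000011110
Gen 4 (rule 41): 111010000
Gen 5 (rule 90): 101001000
Gen 6 (rule 41): 010000011
Gen 7 (rule 90): 101000111
Gen 8 (rule 41): 010010100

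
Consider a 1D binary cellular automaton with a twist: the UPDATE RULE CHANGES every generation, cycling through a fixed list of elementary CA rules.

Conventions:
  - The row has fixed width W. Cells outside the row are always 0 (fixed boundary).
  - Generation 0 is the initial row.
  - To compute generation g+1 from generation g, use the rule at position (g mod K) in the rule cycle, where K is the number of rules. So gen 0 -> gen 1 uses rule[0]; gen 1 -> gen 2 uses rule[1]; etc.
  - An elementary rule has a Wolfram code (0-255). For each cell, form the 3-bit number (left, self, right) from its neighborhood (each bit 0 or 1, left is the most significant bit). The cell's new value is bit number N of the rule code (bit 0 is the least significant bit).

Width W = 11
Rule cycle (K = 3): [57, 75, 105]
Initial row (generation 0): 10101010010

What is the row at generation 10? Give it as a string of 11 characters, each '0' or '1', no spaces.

Answer: 01110101100

Derivation:
Gen 0: 10101010010
Gen 1 (rule 57): 01010101001
Gen 2 (rule 75): 10000000010
Gen 3 (rule 105): 00111111000
Gen 4 (rule 57): 10100000111
Gen 5 (rule 75): 00001111101
Gen 6 (rule 105): 11101000110
Gen 7 (rule 57): 10010110101
Gen 8 (rule 75): 00100110000
Gen 9 (rule 105): 10000110111
Gen 10 (rule 57): 01110101100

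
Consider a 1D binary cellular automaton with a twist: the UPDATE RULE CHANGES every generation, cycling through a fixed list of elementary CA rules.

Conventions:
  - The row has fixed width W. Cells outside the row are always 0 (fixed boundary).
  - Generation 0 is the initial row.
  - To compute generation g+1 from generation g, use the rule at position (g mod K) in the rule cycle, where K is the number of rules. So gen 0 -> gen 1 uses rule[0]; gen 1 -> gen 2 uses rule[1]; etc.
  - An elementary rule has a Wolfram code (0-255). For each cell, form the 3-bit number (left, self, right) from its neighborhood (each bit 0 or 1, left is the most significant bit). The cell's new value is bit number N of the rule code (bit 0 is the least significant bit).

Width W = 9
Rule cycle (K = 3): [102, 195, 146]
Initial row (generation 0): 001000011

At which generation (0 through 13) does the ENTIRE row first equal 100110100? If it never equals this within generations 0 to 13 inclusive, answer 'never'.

Gen 0: 001000011
Gen 1 (rule 102): 011000101
Gen 2 (rule 195): 101011000
Gen 3 (rule 146): 000000100
Gen 4 (rule 102): 000001100
Gen 5 (rule 195): 111110101
Gen 6 (rule 146): 011100000
Gen 7 (rule 102): 100100000
Gen 8 (rule 195): 001001111
Gen 9 (rule 146): 010110110
Gen 10 (rule 102): 111011010
Gen 11 (rule 195): 011001000
Gen 12 (rule 146): 100110100
Gen 13 (rule 102): 101011100

Answer: 12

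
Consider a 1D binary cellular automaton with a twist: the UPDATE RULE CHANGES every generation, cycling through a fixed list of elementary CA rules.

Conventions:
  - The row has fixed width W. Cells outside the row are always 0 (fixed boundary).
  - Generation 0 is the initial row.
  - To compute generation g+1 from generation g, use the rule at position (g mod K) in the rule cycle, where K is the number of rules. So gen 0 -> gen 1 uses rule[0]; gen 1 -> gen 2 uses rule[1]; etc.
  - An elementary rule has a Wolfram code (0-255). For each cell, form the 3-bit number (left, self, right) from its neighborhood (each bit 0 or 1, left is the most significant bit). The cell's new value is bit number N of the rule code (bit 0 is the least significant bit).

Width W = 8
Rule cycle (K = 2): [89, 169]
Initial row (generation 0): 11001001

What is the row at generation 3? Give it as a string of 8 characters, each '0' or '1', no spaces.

Answer: 11111100

Derivation:
Gen 0: 11001001
Gen 1 (rule 89): 11100100
Gen 2 (rule 169): 11000001
Gen 3 (rule 89): 11111100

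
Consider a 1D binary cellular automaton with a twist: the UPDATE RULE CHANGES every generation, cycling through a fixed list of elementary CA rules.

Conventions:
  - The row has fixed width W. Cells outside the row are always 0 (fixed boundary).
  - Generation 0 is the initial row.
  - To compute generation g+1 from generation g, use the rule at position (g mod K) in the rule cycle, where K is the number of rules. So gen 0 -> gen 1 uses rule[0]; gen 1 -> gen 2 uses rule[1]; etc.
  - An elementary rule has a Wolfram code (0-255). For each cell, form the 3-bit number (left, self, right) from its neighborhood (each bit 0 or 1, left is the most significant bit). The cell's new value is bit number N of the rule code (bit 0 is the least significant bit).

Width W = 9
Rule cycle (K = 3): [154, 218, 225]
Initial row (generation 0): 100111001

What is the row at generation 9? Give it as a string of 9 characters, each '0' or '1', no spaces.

Answer: 011111101

Derivation:
Gen 0: 100111001
Gen 1 (rule 154): 011110110
Gen 2 (rule 218): 111110111
Gen 3 (rule 225): 011111011
Gen 4 (rule 154): 111110010
Gen 5 (rule 218): 111111101
Gen 6 (rule 225): 011111110
Gen 7 (rule 154): 111111101
Gen 8 (rule 218): 111111100
Gen 9 (rule 225): 011111101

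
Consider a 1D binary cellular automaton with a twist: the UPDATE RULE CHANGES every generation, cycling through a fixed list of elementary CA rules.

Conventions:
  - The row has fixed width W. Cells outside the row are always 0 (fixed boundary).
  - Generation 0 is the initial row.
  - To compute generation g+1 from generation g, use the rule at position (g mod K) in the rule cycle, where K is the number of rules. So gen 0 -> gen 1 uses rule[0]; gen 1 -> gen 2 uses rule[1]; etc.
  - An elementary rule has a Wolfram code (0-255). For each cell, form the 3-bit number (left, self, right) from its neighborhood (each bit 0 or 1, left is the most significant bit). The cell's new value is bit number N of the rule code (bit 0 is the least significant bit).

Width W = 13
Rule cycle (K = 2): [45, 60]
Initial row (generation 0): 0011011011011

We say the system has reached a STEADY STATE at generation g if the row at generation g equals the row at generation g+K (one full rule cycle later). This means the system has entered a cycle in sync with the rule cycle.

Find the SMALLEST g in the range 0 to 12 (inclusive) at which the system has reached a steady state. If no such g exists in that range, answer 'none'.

Answer: none

Derivation:
Gen 0: 0011011011011
Gen 1 (rule 45): 1010110110110
Gen 2 (rule 60): 1111101101101
Gen 3 (rule 45): 1000011011011
Gen 4 (rule 60): 1100010110110
Gen 5 (rule 45): 1001011101100
Gen 6 (rule 60): 1101110011010
Gen 7 (rule 45): 1011000010110
Gen 8 (rule 60): 1110100011101
Gen 9 (rule 45): 1001101010011
Gen 10 (rule 60): 1101011111010
Gen 11 (rule 45): 1011110000110
Gen 12 (rule 60): 1110001000101
Gen 13 (rule 45): 1000101010111
Gen 14 (rule 60): 1100111111100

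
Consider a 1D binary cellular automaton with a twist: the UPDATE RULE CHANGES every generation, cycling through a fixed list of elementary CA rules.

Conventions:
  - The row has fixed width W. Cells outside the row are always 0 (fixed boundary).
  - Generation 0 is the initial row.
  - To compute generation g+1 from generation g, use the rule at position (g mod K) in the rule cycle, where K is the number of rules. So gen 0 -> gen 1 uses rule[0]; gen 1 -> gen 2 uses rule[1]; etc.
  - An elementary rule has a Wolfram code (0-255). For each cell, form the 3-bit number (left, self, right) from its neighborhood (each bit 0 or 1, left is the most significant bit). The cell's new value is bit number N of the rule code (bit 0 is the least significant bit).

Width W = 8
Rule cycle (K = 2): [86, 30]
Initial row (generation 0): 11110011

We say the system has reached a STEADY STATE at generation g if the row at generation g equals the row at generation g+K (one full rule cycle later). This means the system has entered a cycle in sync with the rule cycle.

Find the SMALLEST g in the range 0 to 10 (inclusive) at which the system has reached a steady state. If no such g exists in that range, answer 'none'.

Answer: 10

Derivation:
Gen 0: 11110011
Gen 1 (rule 86): 00011101
Gen 2 (rule 30): 00110001
Gen 3 (rule 86): 01011011
Gen 4 (rule 30): 11010010
Gen 5 (rule 86): 01011111
Gen 6 (rule 30): 11010000
Gen 7 (rule 86): 01011000
Gen 8 (rule 30): 11010100
Gen 9 (rule 86): 01010110
Gen 10 (rule 30): 11010101
Gen 11 (rule 86): 01010101
Gen 12 (rule 30): 11010101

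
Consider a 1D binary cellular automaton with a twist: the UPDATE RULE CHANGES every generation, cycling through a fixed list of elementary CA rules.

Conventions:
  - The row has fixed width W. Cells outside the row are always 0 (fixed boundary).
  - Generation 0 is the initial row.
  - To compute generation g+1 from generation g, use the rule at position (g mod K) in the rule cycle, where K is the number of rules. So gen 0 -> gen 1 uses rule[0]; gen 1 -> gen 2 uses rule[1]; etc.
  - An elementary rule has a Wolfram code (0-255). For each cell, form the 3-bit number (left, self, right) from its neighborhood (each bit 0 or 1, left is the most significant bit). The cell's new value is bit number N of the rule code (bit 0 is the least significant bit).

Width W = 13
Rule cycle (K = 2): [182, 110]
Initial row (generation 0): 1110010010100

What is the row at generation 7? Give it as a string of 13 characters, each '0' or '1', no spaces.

Gen 0: 1110010010100
Gen 1 (rule 182): 0101111111110
Gen 2 (rule 110): 1111000000010
Gen 3 (rule 182): 0110100000111
Gen 4 (rule 110): 1111100001101
Gen 5 (rule 182): 0111010010011
Gen 6 (rule 110): 1101110110111
Gen 7 (rule 182): 0010101001010

Answer: 0010101001010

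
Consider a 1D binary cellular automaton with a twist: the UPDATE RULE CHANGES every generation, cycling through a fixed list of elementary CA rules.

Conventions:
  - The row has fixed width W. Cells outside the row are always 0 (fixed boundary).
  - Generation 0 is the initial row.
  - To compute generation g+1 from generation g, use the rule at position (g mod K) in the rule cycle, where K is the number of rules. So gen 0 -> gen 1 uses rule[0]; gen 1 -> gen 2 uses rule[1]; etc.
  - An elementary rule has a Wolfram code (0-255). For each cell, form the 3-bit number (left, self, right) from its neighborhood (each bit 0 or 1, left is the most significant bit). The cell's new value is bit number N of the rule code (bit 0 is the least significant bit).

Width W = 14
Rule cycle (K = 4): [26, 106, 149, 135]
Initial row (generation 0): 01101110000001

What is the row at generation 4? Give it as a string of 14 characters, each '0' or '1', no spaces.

Gen 0: 01101110000001
Gen 1 (rule 26): 11001001000010
Gen 2 (rule 106): 11010010000100
Gen 3 (rule 149): 00011011110111
Gen 4 (rule 135): 11100001100010

Answer: 11100001100010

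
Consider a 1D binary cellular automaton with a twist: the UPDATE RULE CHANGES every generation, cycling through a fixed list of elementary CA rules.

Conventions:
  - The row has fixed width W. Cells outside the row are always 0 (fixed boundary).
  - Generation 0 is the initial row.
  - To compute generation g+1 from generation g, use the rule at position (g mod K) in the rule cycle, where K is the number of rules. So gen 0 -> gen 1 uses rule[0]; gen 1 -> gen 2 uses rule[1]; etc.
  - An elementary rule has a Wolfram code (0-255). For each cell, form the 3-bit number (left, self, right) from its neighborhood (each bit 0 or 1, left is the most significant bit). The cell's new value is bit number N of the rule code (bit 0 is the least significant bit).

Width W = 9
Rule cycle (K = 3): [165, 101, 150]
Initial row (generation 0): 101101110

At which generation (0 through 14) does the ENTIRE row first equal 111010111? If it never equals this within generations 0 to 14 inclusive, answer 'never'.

Gen 0: 101101110
Gen 1 (rule 165): 110010100
Gen 2 (rule 101): 010011101
Gen 3 (rule 150): 111101001
Gen 4 (rule 165): 011011001
Gen 5 (rule 101): 001101001
Gen 6 (rule 150): 010001111
Gen 7 (rule 165): 010100110
Gen 8 (rule 101): 011100010
Gen 9 (rule 150): 101010111
Gen 10 (rule 165): 111111010
Gen 11 (rule 101): 000001110
Gen 12 (rule 150): 000010101
Gen 13 (rule 165): 111011111
Gen 14 (rule 101): 001100001

Answer: never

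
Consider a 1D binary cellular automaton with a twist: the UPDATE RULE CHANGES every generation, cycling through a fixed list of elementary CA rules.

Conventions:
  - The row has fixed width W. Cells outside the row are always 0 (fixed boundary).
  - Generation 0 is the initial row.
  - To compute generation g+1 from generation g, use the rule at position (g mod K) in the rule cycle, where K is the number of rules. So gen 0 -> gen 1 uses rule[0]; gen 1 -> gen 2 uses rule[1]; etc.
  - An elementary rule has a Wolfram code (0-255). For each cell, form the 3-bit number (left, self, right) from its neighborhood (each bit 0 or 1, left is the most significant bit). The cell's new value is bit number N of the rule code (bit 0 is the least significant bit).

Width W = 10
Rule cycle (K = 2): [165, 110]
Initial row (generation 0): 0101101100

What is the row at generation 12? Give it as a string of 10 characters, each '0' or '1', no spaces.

Answer: 1101101100

Derivation:
Gen 0: 0101101100
Gen 1 (rule 165): 0110010001
Gen 2 (rule 110): 1110110011
Gen 3 (rule 165): 0101000000
Gen 4 (rule 110): 1111000000
Gen 5 (rule 165): 0110011111
Gen 6 (rule 110): 1110110001
Gen 7 (rule 165): 0101000101
Gen 8 (rule 110): 1111001111
Gen 9 (rule 165): 0110000110
Gen 10 (rule 110): 1110001110
Gen 11 (rule 165): 0100100100
Gen 12 (rule 110): 1101101100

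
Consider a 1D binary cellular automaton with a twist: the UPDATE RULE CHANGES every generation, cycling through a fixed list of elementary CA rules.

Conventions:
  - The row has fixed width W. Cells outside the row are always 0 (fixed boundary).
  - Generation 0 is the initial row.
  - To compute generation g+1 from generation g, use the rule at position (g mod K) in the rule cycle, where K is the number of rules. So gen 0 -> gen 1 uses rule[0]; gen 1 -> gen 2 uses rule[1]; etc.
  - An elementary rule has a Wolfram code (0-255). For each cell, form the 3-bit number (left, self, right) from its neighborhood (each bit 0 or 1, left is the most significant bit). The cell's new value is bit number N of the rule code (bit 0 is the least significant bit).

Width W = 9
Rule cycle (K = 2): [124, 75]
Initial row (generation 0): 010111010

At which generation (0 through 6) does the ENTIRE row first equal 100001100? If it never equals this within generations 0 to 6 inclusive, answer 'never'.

Answer: never

Derivation:
Gen 0: 010111010
Gen 1 (rule 124): 011101111
Gen 2 (rule 75): 110101001
Gen 3 (rule 124): 111111101
Gen 4 (rule 75): 100000100
Gen 5 (rule 124): 110000110
Gen 6 (rule 75): 110111110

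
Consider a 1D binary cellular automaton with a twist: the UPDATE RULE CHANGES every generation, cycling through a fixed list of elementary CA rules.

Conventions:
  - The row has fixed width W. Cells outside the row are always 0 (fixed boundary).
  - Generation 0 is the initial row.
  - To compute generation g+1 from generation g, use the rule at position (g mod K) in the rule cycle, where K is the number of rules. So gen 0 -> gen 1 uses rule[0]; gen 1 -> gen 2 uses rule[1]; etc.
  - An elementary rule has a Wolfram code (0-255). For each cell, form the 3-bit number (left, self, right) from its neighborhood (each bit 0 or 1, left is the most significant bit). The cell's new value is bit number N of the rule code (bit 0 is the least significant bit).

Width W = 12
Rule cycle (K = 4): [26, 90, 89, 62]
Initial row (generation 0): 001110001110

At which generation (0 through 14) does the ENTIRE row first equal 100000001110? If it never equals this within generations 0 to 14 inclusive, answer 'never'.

Answer: never

Derivation:
Gen 0: 001110001110
Gen 1 (rule 26): 011001011001
Gen 2 (rule 90): 111110011110
Gen 3 (rule 89): 100011010011
Gen 4 (rule 62): 110110111110
Gen 5 (rule 26): 100100100001
Gen 6 (rule 90): 011011010010
Gen 7 (rule 89): 011011001001
Gen 8 (rule 62): 110110111111
Gen 9 (rule 26): 100100100000
Gen 10 (rule 90): 011011010000
Gen 11 (rule 89): 011011001111
Gen 12 (rule 62): 110110111000
Gen 13 (rule 26): 100100100100
Gen 14 (rule 90): 011011011010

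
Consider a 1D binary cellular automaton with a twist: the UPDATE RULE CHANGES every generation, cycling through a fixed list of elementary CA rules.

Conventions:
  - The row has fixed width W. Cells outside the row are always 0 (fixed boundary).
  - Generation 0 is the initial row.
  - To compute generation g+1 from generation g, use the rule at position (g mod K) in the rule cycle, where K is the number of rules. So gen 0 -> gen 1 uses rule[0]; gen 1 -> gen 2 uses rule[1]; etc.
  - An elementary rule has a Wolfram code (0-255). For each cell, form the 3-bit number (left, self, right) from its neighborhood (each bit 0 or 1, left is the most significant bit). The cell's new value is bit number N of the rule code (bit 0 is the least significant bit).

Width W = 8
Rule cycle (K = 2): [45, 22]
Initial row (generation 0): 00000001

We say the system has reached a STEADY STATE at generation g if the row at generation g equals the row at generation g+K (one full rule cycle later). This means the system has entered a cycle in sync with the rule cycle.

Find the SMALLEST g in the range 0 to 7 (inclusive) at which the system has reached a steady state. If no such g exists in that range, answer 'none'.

Answer: 0

Derivation:
Gen 0: 00000001
Gen 1 (rule 45): 11111101
Gen 2 (rule 22): 00000001
Gen 3 (rule 45): 11111101
Gen 4 (rule 22): 00000001
Gen 5 (rule 45): 11111101
Gen 6 (rule 22): 00000001
Gen 7 (rule 45): 11111101
Gen 8 (rule 22): 00000001
Gen 9 (rule 45): 11111101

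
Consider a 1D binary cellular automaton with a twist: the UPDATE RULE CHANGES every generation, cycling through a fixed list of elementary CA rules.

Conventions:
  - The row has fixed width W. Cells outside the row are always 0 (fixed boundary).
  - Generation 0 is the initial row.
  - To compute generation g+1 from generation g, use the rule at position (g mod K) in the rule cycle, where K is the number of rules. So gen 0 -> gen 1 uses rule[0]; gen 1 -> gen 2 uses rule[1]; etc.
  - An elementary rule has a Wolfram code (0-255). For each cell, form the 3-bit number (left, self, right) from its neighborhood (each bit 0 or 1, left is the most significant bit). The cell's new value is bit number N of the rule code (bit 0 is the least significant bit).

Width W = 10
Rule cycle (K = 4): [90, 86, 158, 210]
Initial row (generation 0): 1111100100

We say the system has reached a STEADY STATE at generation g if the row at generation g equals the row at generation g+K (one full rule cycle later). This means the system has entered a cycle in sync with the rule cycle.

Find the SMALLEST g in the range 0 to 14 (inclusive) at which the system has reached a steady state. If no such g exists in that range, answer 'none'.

Answer: none

Derivation:
Gen 0: 1111100100
Gen 1 (rule 90): 1000111010
Gen 2 (rule 86): 1101001011
Gen 3 (rule 158): 1001111010
Gen 4 (rule 210): 0110111001
Gen 5 (rule 90): 1110101110
Gen 6 (rule 86): 0010100011
Gen 7 (rule 158): 0110110110
Gen 8 (rule 210): 1010010011
Gen 9 (rule 90): 0001101111
Gen 10 (rule 86): 0010100001
Gen 11 (rule 158): 0110110011
Gen 12 (rule 210): 1010011101
Gen 13 (rule 90): 0001110100
Gen 14 (rule 86): 0010010110
Gen 15 (rule 158): 0111110101
Gen 16 (rule 210): 1011110000
Gen 17 (rule 90): 0010011000
Gen 18 (rule 86): 0111101100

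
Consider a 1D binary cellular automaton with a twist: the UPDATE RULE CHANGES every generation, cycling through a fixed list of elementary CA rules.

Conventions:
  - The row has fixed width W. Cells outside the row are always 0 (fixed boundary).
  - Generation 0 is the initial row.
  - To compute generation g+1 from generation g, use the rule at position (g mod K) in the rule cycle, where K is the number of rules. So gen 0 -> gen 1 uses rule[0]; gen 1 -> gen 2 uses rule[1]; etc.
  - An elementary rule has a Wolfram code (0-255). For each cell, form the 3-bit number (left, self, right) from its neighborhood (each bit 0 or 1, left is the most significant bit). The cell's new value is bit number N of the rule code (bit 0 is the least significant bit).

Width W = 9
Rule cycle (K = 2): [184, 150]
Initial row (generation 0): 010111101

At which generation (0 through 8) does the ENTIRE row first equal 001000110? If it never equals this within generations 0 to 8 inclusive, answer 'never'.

Gen 0: 010111101
Gen 1 (rule 184): 001111010
Gen 2 (rule 150): 010110011
Gen 3 (rule 184): 001101010
Gen 4 (rule 150): 010001011
Gen 5 (rule 184): 001000110
Gen 6 (rule 150): 011101001
Gen 7 (rule 184): 011010100
Gen 8 (rule 150): 100010110

Answer: 5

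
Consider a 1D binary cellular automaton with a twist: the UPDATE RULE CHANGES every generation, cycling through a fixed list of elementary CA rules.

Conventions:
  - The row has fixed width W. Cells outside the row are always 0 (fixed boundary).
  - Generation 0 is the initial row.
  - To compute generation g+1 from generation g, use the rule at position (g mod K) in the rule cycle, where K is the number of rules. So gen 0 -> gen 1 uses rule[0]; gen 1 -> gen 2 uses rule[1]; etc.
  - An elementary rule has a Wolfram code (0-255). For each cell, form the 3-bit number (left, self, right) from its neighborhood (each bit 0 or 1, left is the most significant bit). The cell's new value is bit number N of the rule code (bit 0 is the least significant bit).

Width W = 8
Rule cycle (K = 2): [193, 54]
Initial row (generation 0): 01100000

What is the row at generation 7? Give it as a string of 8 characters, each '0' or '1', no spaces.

Gen 0: 01100000
Gen 1 (rule 193): 00101111
Gen 2 (rule 54): 01110000
Gen 3 (rule 193): 00110111
Gen 4 (rule 54): 01001000
Gen 5 (rule 193): 00000011
Gen 6 (rule 54): 00000100
Gen 7 (rule 193): 11110001

Answer: 11110001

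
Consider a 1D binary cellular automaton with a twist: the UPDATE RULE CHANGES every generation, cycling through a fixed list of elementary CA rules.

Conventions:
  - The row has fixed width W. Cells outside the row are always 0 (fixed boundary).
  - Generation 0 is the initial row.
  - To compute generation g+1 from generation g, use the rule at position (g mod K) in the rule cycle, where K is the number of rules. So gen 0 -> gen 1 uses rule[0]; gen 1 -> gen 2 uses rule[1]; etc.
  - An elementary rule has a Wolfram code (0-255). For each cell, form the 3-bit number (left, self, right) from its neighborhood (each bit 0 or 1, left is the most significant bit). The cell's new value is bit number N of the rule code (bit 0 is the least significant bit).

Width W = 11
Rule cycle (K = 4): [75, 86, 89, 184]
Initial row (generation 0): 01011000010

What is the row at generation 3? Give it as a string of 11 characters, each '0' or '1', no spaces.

Answer: 10100110111

Derivation:
Gen 0: 01011000010
Gen 1 (rule 75): 10011011100
Gen 2 (rule 86): 11101000110
Gen 3 (rule 89): 10100110111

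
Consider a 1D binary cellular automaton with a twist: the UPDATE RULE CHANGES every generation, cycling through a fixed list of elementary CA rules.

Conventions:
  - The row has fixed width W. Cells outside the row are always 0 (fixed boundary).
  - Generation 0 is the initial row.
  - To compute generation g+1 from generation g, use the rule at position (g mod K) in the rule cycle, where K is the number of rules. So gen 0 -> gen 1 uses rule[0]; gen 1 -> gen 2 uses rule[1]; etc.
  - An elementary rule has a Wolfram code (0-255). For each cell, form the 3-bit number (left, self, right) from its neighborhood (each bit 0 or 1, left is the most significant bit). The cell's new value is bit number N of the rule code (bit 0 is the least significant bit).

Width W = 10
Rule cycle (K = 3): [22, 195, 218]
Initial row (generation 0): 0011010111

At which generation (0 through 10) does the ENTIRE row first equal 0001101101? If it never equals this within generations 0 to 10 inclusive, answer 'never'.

Gen 0: 0011010111
Gen 1 (rule 22): 0100010000
Gen 2 (rule 195): 1001100111
Gen 3 (rule 218): 0111111111
Gen 4 (rule 22): 1000000000
Gen 5 (rule 195): 0011111111
Gen 6 (rule 218): 0111111111
Gen 7 (rule 22): 1000000000
Gen 8 (rule 195): 0011111111
Gen 9 (rule 218): 0111111111
Gen 10 (rule 22): 1000000000

Answer: never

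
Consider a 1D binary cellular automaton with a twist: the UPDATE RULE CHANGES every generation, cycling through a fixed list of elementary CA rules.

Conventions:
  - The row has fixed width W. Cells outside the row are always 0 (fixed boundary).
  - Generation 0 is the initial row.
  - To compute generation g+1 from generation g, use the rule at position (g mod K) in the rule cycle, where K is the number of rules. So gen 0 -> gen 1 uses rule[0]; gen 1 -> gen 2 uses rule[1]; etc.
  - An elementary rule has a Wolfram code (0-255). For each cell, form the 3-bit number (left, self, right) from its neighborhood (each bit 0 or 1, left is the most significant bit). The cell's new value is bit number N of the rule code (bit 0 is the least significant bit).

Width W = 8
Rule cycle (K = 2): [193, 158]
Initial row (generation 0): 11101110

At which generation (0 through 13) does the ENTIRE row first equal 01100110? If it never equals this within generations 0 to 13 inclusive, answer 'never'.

Gen 0: 11101110
Gen 1 (rule 193): 01100110
Gen 2 (rule 158): 11011101
Gen 3 (rule 193): 01001100
Gen 4 (rule 158): 11111010
Gen 5 (rule 193): 01111000
Gen 6 (rule 158): 11110100
Gen 7 (rule 193): 01110001
Gen 8 (rule 158): 11101011
Gen 9 (rule 193): 01100001
Gen 10 (rule 158): 11010011
Gen 11 (rule 193): 01000001
Gen 12 (rule 158): 11100011
Gen 13 (rule 193): 01101001

Answer: 1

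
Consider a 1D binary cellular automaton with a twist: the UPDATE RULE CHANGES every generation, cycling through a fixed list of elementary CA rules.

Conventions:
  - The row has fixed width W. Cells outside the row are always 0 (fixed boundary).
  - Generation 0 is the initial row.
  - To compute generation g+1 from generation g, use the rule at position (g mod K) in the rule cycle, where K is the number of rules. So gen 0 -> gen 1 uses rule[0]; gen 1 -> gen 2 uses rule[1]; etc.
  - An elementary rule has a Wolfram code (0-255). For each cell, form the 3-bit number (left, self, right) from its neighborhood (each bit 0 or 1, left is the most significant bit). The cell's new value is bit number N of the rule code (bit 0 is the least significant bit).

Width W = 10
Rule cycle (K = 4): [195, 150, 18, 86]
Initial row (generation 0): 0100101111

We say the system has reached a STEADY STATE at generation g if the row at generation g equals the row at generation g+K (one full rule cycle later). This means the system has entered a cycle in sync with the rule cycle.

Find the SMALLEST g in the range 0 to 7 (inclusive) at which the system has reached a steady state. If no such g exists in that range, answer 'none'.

Gen 0: 0100101111
Gen 1 (rule 195): 1001000111
Gen 2 (rule 150): 1111101010
Gen 3 (rule 18): 0000000001
Gen 4 (rule 86): 0000000011
Gen 5 (rule 195): 1111111101
Gen 6 (rule 150): 0111111001
Gen 7 (rule 18): 1000000110
Gen 8 (rule 86): 1100001011
Gen 9 (rule 195): 0101110001
Gen 10 (rule 150): 1100101011
Gen 11 (rule 18): 0011000000

Answer: none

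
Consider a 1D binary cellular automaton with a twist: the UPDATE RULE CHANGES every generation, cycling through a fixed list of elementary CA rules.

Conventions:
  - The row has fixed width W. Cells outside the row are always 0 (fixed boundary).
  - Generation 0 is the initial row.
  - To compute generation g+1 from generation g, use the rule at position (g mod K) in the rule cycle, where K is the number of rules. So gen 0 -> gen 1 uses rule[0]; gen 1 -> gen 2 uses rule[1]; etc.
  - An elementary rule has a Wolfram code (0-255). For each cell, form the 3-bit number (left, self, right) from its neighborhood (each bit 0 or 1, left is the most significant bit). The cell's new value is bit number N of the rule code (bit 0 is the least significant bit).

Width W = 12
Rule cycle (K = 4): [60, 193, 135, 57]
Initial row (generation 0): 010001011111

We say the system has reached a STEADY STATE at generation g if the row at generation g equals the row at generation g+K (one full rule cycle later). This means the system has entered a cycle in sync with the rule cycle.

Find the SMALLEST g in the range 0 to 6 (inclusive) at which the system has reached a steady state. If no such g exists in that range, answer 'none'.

Answer: none

Derivation:
Gen 0: 010001011111
Gen 1 (rule 60): 011001110000
Gen 2 (rule 193): 001000110111
Gen 3 (rule 135): 111011000010
Gen 4 (rule 57): 100110111001
Gen 5 (rule 60): 110101100101
Gen 6 (rule 193): 010000100000
Gen 7 (rule 135): 110111101111
Gen 8 (rule 57): 101100011000
Gen 9 (rule 60): 111010010100
Gen 10 (rule 193): 011000000001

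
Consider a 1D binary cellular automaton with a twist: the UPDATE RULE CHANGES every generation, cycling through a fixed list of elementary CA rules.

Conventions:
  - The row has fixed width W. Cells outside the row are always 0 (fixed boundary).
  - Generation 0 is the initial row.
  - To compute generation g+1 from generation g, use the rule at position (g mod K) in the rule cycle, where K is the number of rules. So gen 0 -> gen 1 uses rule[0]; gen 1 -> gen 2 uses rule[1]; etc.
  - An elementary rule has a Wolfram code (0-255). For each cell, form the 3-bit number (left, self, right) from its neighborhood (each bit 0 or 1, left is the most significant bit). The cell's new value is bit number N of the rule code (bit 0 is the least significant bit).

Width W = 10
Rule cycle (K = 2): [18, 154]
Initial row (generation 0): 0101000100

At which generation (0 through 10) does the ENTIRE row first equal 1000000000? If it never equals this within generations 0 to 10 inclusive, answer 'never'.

Answer: 5

Derivation:
Gen 0: 0101000100
Gen 1 (rule 18): 1000101010
Gen 2 (rule 154): 0101000001
Gen 3 (rule 18): 1000100010
Gen 4 (rule 154): 0101010101
Gen 5 (rule 18): 1000000000
Gen 6 (rule 154): 0100000000
Gen 7 (rule 18): 1010000000
Gen 8 (rule 154): 0001000000
Gen 9 (rule 18): 0010100000
Gen 10 (rule 154): 0100010000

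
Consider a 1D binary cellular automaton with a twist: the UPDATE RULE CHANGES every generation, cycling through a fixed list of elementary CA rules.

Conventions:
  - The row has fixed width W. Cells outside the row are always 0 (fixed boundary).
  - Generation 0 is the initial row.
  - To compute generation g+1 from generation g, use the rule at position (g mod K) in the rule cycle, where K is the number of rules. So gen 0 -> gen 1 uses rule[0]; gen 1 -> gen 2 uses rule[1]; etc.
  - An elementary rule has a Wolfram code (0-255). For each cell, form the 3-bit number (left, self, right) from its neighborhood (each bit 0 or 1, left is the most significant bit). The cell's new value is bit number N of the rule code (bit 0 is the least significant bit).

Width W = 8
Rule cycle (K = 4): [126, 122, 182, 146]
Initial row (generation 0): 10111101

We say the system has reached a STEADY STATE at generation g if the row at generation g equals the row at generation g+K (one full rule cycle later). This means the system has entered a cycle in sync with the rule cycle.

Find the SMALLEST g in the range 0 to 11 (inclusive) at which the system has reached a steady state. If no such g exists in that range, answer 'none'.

Answer: 4

Derivation:
Gen 0: 10111101
Gen 1 (rule 126): 11100111
Gen 2 (rule 122): 10111101
Gen 3 (rule 182): 11011011
Gen 4 (rule 146): 00000000
Gen 5 (rule 126): 00000000
Gen 6 (rule 122): 00000000
Gen 7 (rule 182): 00000000
Gen 8 (rule 146): 00000000
Gen 9 (rule 126): 00000000
Gen 10 (rule 122): 00000000
Gen 11 (rule 182): 00000000
Gen 12 (rule 146): 00000000
Gen 13 (rule 126): 00000000
Gen 14 (rule 122): 00000000
Gen 15 (rule 182): 00000000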